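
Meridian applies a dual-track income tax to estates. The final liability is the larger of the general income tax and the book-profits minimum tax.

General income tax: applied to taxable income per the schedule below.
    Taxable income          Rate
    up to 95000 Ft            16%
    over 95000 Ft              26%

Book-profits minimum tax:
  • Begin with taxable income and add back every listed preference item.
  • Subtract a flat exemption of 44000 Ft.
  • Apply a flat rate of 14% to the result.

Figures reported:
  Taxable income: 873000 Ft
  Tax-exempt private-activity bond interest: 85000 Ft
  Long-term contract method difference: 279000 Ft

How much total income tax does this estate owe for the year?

217480 Ft

Book-profits minimum tax:
  Adjusted income: 873000 Ft + 85000 Ft + 279000 Ft = 1237000 Ft
  Less exemption 44000 Ft → base 1193000 Ft
  1193000 Ft × 14% = 167020 Ft

General income tax:
  95000 Ft × 16% = 15200 Ft
  778000 Ft × 26% = 202280 Ft
  → 217480 Ft

217480 Ft > 167020 Ft, so the general income tax governs.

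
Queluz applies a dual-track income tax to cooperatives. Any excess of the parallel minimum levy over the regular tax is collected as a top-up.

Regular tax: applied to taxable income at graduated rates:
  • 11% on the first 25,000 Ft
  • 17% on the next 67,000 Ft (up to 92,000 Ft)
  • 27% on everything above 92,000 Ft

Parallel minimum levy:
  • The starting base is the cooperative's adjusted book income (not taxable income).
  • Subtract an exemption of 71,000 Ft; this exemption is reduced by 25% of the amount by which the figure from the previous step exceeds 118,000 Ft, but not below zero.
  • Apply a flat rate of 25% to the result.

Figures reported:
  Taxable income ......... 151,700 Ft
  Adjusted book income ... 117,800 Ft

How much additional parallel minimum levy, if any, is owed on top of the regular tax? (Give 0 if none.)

0 Ft

Parallel minimum levy:
  Base (adjusted book income): 117,800 Ft
  Exemption: 117,800 Ft ≤ 118,000 Ft, so full 71,000 Ft applies
  Base: 117,800 Ft − 71,000 Ft = 46,800 Ft
  46,800 Ft × 25% = 11,700 Ft

Regular tax:
  25,000 Ft × 11% = 2,750 Ft
  67,000 Ft × 17% = 11,390 Ft
  59,700 Ft × 27% = 16,119 Ft
  → 30,259 Ft

11,700 Ft ≤ 30,259 Ft, so no add-on is due.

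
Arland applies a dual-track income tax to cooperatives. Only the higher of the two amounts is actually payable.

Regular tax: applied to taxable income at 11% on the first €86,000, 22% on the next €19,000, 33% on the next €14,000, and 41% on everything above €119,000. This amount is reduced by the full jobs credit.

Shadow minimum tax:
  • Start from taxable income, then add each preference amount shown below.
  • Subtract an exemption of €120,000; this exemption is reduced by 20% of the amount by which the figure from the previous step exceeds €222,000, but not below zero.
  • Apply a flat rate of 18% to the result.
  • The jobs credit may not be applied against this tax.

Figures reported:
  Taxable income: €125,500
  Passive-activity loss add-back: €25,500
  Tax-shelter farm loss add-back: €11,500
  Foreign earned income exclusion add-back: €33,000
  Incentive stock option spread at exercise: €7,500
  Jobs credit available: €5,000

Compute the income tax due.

€15,925

Regular tax:
  €86,000 × 11% = €9,460
  €19,000 × 22% = €4,180
  €14,000 × 33% = €4,620
  €6,500 × 41% = €2,665
  → €20,925
  Less jobs credit €5,000 → €15,925

Shadow minimum tax:
  Adjusted income: €125,500 + €25,500 + €11,500 + €33,000 + €7,500 = €203,000
  Exemption: €203,000 ≤ €222,000, so full €120,000 applies
  Base: €203,000 − €120,000 = €83,000
  €83,000 × 18% = €14,940

€15,925 > €14,940, so the regular tax governs.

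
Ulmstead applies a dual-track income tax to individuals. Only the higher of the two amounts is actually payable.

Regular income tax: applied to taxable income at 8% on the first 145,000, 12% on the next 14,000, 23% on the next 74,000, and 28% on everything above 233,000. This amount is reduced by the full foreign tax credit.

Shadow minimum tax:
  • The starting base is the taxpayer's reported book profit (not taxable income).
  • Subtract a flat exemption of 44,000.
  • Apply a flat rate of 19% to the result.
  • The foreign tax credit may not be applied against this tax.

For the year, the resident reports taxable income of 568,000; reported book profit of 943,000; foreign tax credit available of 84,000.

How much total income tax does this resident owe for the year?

Regular income tax:
  145,000 × 8% = 11,600
  14,000 × 12% = 1,680
  74,000 × 23% = 17,020
  335,000 × 28% = 93,800
  → 124,100
  Less foreign tax credit 84,000 → 40,100

Shadow minimum tax:
  Base (reported book profit): 943,000
  Less exemption 44,000 → base 899,000
  899,000 × 19% = 170,810

170,810 > 40,100, so the shadow minimum tax is the binding amount.

170,810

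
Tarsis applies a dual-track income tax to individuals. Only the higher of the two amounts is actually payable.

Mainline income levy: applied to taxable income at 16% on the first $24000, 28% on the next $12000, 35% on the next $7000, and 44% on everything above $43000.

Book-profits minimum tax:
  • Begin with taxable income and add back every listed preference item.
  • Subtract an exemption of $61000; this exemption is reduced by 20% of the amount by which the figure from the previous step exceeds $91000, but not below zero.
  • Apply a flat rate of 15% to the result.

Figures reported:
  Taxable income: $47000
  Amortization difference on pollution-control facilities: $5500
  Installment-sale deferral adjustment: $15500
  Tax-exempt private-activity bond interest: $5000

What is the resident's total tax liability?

$11410

Book-profits minimum tax:
  Adjusted income: $47000 + $5500 + $15500 + $5000 = $73000
  Exemption: $73000 ≤ $91000, so full $61000 applies
  Base: $73000 − $61000 = $12000
  $12000 × 15% = $1800

Mainline income levy:
  $24000 × 16% = $3840
  $12000 × 28% = $3360
  $7000 × 35% = $2450
  $4000 × 44% = $1760
  → $11410

$11410 > $1800, so the mainline income levy governs.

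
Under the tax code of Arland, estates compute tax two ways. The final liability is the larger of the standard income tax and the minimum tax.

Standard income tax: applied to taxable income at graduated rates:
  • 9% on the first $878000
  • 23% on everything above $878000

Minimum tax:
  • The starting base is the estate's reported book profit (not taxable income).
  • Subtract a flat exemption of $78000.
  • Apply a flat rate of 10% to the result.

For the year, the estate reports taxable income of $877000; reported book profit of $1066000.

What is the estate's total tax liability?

$98800

Standard income tax:
  $877000 × 9% = $78930

Minimum tax:
  Base (reported book profit): $1066000
  Less exemption $78000 → base $988000
  $988000 × 10% = $98800

$98800 > $78930, so the minimum tax is the binding amount.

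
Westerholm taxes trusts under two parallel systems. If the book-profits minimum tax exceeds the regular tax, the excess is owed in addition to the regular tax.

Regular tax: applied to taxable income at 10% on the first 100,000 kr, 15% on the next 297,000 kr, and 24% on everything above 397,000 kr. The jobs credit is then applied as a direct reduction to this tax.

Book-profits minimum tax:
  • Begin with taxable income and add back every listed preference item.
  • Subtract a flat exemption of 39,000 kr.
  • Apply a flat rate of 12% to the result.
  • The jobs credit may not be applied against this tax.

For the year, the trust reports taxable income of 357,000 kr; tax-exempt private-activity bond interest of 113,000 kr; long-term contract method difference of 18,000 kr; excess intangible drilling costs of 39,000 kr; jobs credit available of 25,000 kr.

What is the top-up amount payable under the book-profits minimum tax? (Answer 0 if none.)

Book-profits minimum tax:
  Adjusted income: 357,000 kr + 113,000 kr + 18,000 kr + 39,000 kr = 527,000 kr
  Less exemption 39,000 kr → base 488,000 kr
  488,000 kr × 12% = 58,560 kr

Regular tax:
  100,000 kr × 10% = 10,000 kr
  257,000 kr × 15% = 38,550 kr
  → 48,550 kr
  Less jobs credit 25,000 kr → 23,550 kr

Excess of book-profits minimum tax over regular tax: 58,560 kr − 23,550 kr = 35,010 kr.

35,010 kr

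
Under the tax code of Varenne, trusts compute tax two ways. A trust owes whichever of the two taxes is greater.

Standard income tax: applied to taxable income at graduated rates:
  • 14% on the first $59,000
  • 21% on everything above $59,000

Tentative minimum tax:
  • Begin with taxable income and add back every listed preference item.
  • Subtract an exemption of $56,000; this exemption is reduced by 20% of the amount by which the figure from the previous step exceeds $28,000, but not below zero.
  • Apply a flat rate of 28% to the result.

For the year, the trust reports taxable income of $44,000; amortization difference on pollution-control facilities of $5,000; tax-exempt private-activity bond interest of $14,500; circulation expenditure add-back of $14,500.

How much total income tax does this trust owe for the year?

$8,960

Tentative minimum tax:
  Adjusted income: $44,000 + $5,000 + $14,500 + $14,500 = $78,000
  Exemption: $56,000 − 20% × ($78,000 − $28,000) = $56,000 − $10,000 = $46,000
  Base: $78,000 − $46,000 = $32,000
  $32,000 × 28% = $8,960

Standard income tax:
  $44,000 × 14% = $6,160

$8,960 > $6,160, so the tentative minimum tax is the binding amount.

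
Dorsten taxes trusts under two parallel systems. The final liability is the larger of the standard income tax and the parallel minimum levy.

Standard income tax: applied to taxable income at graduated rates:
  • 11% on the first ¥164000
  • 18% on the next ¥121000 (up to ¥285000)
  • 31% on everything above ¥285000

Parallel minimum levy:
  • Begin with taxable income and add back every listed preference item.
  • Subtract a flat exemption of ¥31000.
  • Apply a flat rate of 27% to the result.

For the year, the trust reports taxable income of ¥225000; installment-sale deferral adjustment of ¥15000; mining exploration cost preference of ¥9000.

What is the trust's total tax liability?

Standard income tax:
  ¥164000 × 11% = ¥18040
  ¥61000 × 18% = ¥10980
  → ¥29020

Parallel minimum levy:
  Adjusted income: ¥225000 + ¥15000 + ¥9000 = ¥249000
  Less exemption ¥31000 → base ¥218000
  ¥218000 × 27% = ¥58860

¥58860 > ¥29020, so the parallel minimum levy is the binding amount.

¥58860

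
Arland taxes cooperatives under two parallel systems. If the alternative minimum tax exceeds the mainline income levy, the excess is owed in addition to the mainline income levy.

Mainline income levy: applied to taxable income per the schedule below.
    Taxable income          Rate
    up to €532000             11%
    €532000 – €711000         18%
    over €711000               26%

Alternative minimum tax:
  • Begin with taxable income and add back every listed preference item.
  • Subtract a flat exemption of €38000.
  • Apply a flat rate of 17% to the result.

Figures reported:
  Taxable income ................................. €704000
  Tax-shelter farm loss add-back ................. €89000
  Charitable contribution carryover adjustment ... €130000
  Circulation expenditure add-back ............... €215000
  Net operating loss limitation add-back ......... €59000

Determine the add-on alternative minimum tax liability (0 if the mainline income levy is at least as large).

Alternative minimum tax:
  Adjusted income: €704000 + €89000 + €130000 + €215000 + €59000 = €1197000
  Less exemption €38000 → base €1159000
  €1159000 × 17% = €197030

Mainline income levy:
  €532000 × 11% = €58520
  €172000 × 18% = €30960
  → €89480

Excess of alternative minimum tax over mainline income levy: €197030 − €89480 = €107550.

€107550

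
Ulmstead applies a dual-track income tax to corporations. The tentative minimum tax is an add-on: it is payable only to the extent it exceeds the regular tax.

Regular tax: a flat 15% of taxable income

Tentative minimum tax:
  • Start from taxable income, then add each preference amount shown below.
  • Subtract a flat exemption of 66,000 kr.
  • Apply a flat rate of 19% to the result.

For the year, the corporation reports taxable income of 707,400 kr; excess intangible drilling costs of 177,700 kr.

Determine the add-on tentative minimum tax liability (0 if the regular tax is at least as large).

49,519 kr

Tentative minimum tax:
  Adjusted income: 707,400 kr + 177,700 kr = 885,100 kr
  Less exemption 66,000 kr → base 819,100 kr
  819,100 kr × 19% = 155,629 kr

Regular tax:
  707,400 kr × 15% = 106,110 kr

Excess of tentative minimum tax over regular tax: 155,629 kr − 106,110 kr = 49,519 kr.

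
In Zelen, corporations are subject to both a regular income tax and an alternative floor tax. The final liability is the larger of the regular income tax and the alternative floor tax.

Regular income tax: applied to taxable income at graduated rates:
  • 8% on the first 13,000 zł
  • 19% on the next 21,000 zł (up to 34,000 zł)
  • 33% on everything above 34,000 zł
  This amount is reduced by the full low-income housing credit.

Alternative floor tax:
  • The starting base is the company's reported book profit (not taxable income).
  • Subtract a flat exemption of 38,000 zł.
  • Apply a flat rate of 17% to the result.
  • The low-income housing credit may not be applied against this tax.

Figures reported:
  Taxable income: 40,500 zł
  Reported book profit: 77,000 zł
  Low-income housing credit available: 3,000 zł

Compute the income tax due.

Regular income tax:
  13,000 zł × 8% = 1,040 zł
  21,000 zł × 19% = 3,990 zł
  6,500 zł × 33% = 2,145 zł
  → 7,175 zł
  Less low-income housing credit 3,000 zł → 4,175 zł

Alternative floor tax:
  Base (reported book profit): 77,000 zł
  Less exemption 38,000 zł → base 39,000 zł
  39,000 zł × 17% = 6,630 zł

6,630 zł > 4,175 zł, so the alternative floor tax is the binding amount.

6,630 zł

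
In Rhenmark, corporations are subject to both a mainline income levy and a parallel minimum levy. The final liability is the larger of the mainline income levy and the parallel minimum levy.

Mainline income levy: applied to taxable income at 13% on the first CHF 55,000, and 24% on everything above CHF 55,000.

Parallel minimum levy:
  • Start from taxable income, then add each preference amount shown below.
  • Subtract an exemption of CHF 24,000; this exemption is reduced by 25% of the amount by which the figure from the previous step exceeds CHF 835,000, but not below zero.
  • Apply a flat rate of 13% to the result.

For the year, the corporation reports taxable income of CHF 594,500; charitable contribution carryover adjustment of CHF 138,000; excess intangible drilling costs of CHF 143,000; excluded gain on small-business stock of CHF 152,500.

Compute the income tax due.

Parallel minimum levy:
  Adjusted income: CHF 594,500 + CHF 138,000 + CHF 143,000 + CHF 152,500 = CHF 1,028,000
  Exemption: 25% × (CHF 1,028,000 − CHF 835,000) = CHF 48,250 ≥ CHF 24,000, so the exemption is fully phased out
  Base: CHF 1,028,000 − CHF 0 = CHF 1,028,000
  CHF 1,028,000 × 13% = CHF 133,640

Mainline income levy:
  CHF 55,000 × 13% = CHF 7,150
  CHF 539,500 × 24% = CHF 129,480
  → CHF 136,630

CHF 136,630 > CHF 133,640, so the mainline income levy governs.

CHF 136,630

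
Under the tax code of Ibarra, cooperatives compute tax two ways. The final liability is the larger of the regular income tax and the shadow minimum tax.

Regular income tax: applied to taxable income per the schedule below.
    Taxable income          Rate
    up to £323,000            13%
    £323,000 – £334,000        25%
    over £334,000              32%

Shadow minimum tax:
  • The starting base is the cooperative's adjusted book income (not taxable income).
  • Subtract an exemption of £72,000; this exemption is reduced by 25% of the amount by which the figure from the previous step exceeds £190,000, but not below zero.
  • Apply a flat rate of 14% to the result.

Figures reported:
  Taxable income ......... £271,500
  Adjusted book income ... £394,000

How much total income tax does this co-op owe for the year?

Regular income tax:
  £271,500 × 13% = £35,295

Shadow minimum tax:
  Base (adjusted book income): £394,000
  Exemption: £72,000 − 25% × (£394,000 − £190,000) = £72,000 − £51,000 = £21,000
  Base: £394,000 − £21,000 = £373,000
  £373,000 × 14% = £52,220

£52,220 > £35,295, so the shadow minimum tax is the binding amount.

£52,220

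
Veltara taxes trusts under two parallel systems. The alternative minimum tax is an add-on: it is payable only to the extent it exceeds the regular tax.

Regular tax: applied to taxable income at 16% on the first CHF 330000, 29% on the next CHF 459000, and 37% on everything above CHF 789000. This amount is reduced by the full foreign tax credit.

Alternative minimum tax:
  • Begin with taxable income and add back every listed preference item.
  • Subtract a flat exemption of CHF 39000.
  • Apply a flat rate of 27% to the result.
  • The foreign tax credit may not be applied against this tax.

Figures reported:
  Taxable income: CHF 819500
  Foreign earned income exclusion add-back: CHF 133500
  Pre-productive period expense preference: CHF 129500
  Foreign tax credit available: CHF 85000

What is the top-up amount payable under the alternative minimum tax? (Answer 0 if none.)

CHF 169550

Alternative minimum tax:
  Adjusted income: CHF 819500 + CHF 133500 + CHF 129500 = CHF 1082500
  Less exemption CHF 39000 → base CHF 1043500
  CHF 1043500 × 27% = CHF 281745

Regular tax:
  CHF 330000 × 16% = CHF 52800
  CHF 459000 × 29% = CHF 133110
  CHF 30500 × 37% = CHF 11285
  → CHF 197195
  Less foreign tax credit CHF 85000 → CHF 112195

Excess of alternative minimum tax over regular tax: CHF 281745 − CHF 112195 = CHF 169550.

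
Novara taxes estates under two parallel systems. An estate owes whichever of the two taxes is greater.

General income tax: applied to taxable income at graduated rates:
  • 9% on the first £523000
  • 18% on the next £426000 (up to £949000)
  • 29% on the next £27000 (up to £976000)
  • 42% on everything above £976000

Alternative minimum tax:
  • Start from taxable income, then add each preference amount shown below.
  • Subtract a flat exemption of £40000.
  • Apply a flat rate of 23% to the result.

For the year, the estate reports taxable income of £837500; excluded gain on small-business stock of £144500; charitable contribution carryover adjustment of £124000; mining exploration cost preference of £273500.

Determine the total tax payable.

£308085

General income tax:
  £523000 × 9% = £47070
  £314500 × 18% = £56610
  → £103680

Alternative minimum tax:
  Adjusted income: £837500 + £144500 + £124000 + £273500 = £1379500
  Less exemption £40000 → base £1339500
  £1339500 × 23% = £308085

£308085 > £103680, so the alternative minimum tax is the binding amount.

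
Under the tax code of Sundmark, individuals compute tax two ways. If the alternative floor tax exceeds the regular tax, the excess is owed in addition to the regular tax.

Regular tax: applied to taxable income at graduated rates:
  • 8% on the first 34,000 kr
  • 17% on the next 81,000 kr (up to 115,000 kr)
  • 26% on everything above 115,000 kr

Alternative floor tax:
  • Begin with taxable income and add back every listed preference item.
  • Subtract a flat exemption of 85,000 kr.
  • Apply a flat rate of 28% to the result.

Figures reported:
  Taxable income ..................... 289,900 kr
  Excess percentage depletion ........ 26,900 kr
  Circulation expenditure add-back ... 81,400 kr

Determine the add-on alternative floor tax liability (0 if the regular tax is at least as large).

Alternative floor tax:
  Adjusted income: 289,900 kr + 26,900 kr + 81,400 kr = 398,200 kr
  Less exemption 85,000 kr → base 313,200 kr
  313,200 kr × 28% = 87,696 kr

Regular tax:
  34,000 kr × 8% = 2,720 kr
  81,000 kr × 17% = 13,770 kr
  174,900 kr × 26% = 45,474 kr
  → 61,964 kr

Excess of alternative floor tax over regular tax: 87,696 kr − 61,964 kr = 25,732 kr.

25,732 kr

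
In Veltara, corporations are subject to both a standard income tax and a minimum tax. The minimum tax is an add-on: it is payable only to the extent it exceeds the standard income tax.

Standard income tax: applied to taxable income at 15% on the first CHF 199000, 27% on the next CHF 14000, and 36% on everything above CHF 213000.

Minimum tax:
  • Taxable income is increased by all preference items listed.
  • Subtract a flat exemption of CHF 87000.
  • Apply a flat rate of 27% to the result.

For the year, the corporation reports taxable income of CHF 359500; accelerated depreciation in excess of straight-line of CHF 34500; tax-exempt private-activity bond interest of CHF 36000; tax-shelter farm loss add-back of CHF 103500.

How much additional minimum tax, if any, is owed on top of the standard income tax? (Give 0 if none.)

Standard income tax:
  CHF 199000 × 15% = CHF 29850
  CHF 14000 × 27% = CHF 3780
  CHF 146500 × 36% = CHF 52740
  → CHF 86370

Minimum tax:
  Adjusted income: CHF 359500 + CHF 34500 + CHF 36000 + CHF 103500 = CHF 533500
  Less exemption CHF 87000 → base CHF 446500
  CHF 446500 × 27% = CHF 120555

Excess of minimum tax over standard income tax: CHF 120555 − CHF 86370 = CHF 34185.

CHF 34185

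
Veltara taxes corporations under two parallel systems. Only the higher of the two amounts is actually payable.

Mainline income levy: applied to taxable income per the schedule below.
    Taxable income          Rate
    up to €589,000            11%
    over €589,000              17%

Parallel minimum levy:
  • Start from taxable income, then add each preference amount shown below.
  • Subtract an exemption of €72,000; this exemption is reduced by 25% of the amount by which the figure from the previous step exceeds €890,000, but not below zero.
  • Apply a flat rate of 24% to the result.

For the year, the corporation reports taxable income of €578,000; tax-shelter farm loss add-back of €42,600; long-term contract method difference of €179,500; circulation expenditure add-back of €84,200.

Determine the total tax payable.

€194,952

Parallel minimum levy:
  Adjusted income: €578,000 + €42,600 + €179,500 + €84,200 = €884,300
  Exemption: €884,300 ≤ €890,000, so full €72,000 applies
  Base: €884,300 − €72,000 = €812,300
  €812,300 × 24% = €194,952

Mainline income levy:
  €578,000 × 11% = €63,580

€194,952 > €63,580, so the parallel minimum levy is the binding amount.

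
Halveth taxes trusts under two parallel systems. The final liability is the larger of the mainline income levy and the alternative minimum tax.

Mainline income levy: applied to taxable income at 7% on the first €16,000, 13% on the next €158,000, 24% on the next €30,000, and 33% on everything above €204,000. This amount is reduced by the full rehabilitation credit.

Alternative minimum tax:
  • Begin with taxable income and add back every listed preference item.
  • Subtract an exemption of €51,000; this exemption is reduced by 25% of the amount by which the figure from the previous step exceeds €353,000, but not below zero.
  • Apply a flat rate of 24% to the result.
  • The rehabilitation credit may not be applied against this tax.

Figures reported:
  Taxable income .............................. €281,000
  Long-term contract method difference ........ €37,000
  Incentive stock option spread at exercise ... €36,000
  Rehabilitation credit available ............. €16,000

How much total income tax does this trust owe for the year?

Alternative minimum tax:
  Adjusted income: €281,000 + €37,000 + €36,000 = €354,000
  Exemption: €51,000 − 25% × (€354,000 − €353,000) = €51,000 − €250 = €50,750
  Base: €354,000 − €50,750 = €303,250
  €303,250 × 24% = €72,780

Mainline income levy:
  €16,000 × 7% = €1,120
  €158,000 × 13% = €20,540
  €30,000 × 24% = €7,200
  €77,000 × 33% = €25,410
  → €54,270
  Less rehabilitation credit €16,000 → €38,270

€72,780 > €38,270, so the alternative minimum tax is the binding amount.

€72,780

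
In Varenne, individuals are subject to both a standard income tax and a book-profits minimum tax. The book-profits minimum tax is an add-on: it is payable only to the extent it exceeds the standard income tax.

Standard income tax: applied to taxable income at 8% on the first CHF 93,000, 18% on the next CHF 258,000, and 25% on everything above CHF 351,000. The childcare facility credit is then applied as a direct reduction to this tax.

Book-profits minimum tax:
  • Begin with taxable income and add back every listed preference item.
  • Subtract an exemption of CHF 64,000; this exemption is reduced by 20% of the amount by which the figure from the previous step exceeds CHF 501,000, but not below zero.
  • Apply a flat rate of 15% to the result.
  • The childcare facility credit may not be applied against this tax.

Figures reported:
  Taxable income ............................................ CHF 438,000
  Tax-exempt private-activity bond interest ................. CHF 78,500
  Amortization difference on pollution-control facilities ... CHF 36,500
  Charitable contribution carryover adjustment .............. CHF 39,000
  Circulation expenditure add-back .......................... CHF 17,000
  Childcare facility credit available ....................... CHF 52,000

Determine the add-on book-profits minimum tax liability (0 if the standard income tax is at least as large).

Standard income tax:
  CHF 93,000 × 8% = CHF 7,440
  CHF 258,000 × 18% = CHF 46,440
  CHF 87,000 × 25% = CHF 21,750
  → CHF 75,630
  Less childcare facility credit CHF 52,000 → CHF 23,630

Book-profits minimum tax:
  Adjusted income: CHF 438,000 + CHF 78,500 + CHF 36,500 + CHF 39,000 + CHF 17,000 = CHF 609,000
  Exemption: CHF 64,000 − 20% × (CHF 609,000 − CHF 501,000) = CHF 64,000 − CHF 21,600 = CHF 42,400
  Base: CHF 609,000 − CHF 42,400 = CHF 566,600
  CHF 566,600 × 15% = CHF 84,990

Excess of book-profits minimum tax over standard income tax: CHF 84,990 − CHF 23,630 = CHF 61,360.

CHF 61,360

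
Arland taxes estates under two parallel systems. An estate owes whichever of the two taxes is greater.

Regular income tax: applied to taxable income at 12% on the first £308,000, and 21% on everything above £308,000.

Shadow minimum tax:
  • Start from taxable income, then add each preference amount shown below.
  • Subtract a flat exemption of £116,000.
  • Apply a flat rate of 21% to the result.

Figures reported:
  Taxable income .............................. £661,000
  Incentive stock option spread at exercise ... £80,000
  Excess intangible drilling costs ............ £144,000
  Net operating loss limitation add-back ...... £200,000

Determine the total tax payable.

£203,490

Regular income tax:
  £308,000 × 12% = £36,960
  £353,000 × 21% = £74,130
  → £111,090

Shadow minimum tax:
  Adjusted income: £661,000 + £80,000 + £144,000 + £200,000 = £1,085,000
  Less exemption £116,000 → base £969,000
  £969,000 × 21% = £203,490

£203,490 > £111,090, so the shadow minimum tax is the binding amount.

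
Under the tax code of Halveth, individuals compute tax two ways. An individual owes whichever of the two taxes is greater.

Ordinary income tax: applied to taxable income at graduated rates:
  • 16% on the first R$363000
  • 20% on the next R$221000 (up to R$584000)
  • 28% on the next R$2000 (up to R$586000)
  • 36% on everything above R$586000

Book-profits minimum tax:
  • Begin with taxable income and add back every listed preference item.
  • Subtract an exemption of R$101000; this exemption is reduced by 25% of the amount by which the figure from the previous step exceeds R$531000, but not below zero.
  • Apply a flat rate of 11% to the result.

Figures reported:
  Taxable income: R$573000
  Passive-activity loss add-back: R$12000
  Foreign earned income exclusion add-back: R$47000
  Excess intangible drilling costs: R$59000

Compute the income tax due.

Book-profits minimum tax:
  Adjusted income: R$573000 + R$12000 + R$47000 + R$59000 = R$691000
  Exemption: R$101000 − 25% × (R$691000 − R$531000) = R$101000 − R$40000 = R$61000
  Base: R$691000 − R$61000 = R$630000
  R$630000 × 11% = R$69300

Ordinary income tax:
  R$363000 × 16% = R$58080
  R$210000 × 20% = R$42000
  → R$100080

R$100080 > R$69300, so the ordinary income tax governs.

R$100080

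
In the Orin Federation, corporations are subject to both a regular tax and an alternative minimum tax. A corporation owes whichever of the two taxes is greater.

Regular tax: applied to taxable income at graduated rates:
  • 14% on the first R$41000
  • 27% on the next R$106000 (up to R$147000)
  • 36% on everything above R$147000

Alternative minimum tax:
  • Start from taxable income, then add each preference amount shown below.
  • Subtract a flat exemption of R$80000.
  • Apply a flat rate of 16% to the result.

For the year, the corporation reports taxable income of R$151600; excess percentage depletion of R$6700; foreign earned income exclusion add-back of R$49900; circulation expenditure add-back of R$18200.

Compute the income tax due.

R$36016

Alternative minimum tax:
  Adjusted income: R$151600 + R$6700 + R$49900 + R$18200 = R$226400
  Less exemption R$80000 → base R$146400
  R$146400 × 16% = R$23424

Regular tax:
  R$41000 × 14% = R$5740
  R$106000 × 27% = R$28620
  R$4600 × 36% = R$1656
  → R$36016

R$36016 > R$23424, so the regular tax governs.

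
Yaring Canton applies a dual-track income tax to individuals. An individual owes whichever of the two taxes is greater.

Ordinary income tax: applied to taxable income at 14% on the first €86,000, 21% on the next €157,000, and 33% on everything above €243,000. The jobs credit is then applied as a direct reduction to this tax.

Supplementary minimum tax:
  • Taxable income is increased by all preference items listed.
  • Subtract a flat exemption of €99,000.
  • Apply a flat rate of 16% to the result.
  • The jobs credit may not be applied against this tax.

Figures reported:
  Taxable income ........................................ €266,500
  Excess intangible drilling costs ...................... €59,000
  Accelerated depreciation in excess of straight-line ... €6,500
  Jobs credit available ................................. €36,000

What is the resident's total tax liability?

€37,280

Supplementary minimum tax:
  Adjusted income: €266,500 + €59,000 + €6,500 = €332,000
  Less exemption €99,000 → base €233,000
  €233,000 × 16% = €37,280

Ordinary income tax:
  €86,000 × 14% = €12,040
  €157,000 × 21% = €32,970
  €23,500 × 33% = €7,755
  → €52,765
  Less jobs credit €36,000 → €16,765

€37,280 > €16,765, so the supplementary minimum tax is the binding amount.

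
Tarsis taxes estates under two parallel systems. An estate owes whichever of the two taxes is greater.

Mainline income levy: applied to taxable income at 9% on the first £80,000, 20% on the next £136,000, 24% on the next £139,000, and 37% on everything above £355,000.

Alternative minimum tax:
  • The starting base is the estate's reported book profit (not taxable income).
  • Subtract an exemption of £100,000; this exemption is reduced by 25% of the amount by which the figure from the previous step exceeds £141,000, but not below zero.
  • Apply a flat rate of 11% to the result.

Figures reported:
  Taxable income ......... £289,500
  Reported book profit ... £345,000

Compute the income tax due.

£52,040

Alternative minimum tax:
  Base (reported book profit): £345,000
  Exemption: £100,000 − 25% × (£345,000 − £141,000) = £100,000 − £51,000 = £49,000
  Base: £345,000 − £49,000 = £296,000
  £296,000 × 11% = £32,560

Mainline income levy:
  £80,000 × 9% = £7,200
  £136,000 × 20% = £27,200
  £73,500 × 24% = £17,640
  → £52,040

£52,040 > £32,560, so the mainline income levy governs.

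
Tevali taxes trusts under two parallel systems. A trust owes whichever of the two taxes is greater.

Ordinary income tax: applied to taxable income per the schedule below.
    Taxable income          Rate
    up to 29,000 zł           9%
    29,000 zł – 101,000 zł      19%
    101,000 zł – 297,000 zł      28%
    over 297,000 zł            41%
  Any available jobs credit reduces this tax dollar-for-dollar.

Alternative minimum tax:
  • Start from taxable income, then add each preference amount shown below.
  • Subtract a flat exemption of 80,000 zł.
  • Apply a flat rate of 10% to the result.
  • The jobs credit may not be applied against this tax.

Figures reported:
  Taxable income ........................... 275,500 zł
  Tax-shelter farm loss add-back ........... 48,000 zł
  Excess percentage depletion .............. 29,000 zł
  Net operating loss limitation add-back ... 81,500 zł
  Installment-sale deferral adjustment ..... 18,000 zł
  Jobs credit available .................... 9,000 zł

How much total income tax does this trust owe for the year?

Alternative minimum tax:
  Adjusted income: 275,500 zł + 48,000 zł + 29,000 zł + 81,500 zł + 18,000 zł = 452,000 zł
  Less exemption 80,000 zł → base 372,000 zł
  372,000 zł × 10% = 37,200 zł

Ordinary income tax:
  29,000 zł × 9% = 2,610 zł
  72,000 zł × 19% = 13,680 zł
  174,500 zł × 28% = 48,860 zł
  → 65,150 zł
  Less jobs credit 9,000 zł → 56,150 zł

56,150 zł > 37,200 zł, so the ordinary income tax governs.

56,150 zł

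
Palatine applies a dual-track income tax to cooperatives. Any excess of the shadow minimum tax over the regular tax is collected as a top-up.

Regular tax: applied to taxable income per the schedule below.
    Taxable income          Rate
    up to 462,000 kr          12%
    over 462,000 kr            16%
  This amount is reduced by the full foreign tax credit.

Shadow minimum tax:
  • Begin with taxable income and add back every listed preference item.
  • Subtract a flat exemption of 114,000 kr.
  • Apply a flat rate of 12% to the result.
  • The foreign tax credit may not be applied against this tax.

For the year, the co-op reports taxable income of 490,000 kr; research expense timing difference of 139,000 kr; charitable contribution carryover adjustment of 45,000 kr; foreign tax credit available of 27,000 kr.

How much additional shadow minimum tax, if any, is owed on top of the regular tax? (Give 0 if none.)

Regular tax:
  462,000 kr × 12% = 55,440 kr
  28,000 kr × 16% = 4,480 kr
  → 59,920 kr
  Less foreign tax credit 27,000 kr → 32,920 kr

Shadow minimum tax:
  Adjusted income: 490,000 kr + 139,000 kr + 45,000 kr = 674,000 kr
  Less exemption 114,000 kr → base 560,000 kr
  560,000 kr × 12% = 67,200 kr

Excess of shadow minimum tax over regular tax: 67,200 kr − 32,920 kr = 34,280 kr.

34,280 kr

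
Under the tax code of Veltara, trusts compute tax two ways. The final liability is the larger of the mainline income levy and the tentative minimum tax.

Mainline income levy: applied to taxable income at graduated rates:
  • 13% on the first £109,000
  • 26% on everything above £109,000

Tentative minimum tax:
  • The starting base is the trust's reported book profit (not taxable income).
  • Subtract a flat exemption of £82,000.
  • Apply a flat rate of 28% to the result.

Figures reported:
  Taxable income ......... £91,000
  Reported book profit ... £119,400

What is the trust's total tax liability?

Mainline income levy:
  £91,000 × 13% = £11,830

Tentative minimum tax:
  Base (reported book profit): £119,400
  Less exemption £82,000 → base £37,400
  £37,400 × 28% = £10,472

£11,830 > £10,472, so the mainline income levy governs.

£11,830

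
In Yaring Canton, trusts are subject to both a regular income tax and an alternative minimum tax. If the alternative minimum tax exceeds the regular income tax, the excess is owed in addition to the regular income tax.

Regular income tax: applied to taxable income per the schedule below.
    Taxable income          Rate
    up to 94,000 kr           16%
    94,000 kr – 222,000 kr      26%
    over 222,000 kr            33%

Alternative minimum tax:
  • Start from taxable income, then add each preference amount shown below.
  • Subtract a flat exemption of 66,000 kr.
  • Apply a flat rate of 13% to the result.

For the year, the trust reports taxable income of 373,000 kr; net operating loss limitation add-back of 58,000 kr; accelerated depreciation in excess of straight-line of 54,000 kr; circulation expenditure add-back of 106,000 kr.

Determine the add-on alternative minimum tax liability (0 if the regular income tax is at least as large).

0 kr

Regular income tax:
  94,000 kr × 16% = 15,040 kr
  128,000 kr × 26% = 33,280 kr
  151,000 kr × 33% = 49,830 kr
  → 98,150 kr

Alternative minimum tax:
  Adjusted income: 373,000 kr + 58,000 kr + 54,000 kr + 106,000 kr = 591,000 kr
  Less exemption 66,000 kr → base 525,000 kr
  525,000 kr × 13% = 68,250 kr

68,250 kr ≤ 98,150 kr, so no add-on is due.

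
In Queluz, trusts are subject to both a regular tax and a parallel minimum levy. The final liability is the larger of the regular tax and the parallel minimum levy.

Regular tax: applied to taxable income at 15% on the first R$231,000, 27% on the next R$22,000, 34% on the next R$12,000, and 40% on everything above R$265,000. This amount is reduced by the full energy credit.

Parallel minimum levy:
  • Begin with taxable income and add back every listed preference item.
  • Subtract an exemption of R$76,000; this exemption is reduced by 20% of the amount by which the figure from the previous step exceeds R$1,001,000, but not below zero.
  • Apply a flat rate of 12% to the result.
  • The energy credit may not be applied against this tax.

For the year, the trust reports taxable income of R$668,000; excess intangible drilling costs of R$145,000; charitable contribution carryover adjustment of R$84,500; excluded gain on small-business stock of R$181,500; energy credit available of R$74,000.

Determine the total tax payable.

R$131,870

Regular tax:
  R$231,000 × 15% = R$34,650
  R$22,000 × 27% = R$5,940
  R$12,000 × 34% = R$4,080
  R$403,000 × 40% = R$161,200
  → R$205,870
  Less energy credit R$74,000 → R$131,870

Parallel minimum levy:
  Adjusted income: R$668,000 + R$145,000 + R$84,500 + R$181,500 = R$1,079,000
  Exemption: R$76,000 − 20% × (R$1,079,000 − R$1,001,000) = R$76,000 − R$15,600 = R$60,400
  Base: R$1,079,000 − R$60,400 = R$1,018,600
  R$1,018,600 × 12% = R$122,232

R$131,870 > R$122,232, so the regular tax governs.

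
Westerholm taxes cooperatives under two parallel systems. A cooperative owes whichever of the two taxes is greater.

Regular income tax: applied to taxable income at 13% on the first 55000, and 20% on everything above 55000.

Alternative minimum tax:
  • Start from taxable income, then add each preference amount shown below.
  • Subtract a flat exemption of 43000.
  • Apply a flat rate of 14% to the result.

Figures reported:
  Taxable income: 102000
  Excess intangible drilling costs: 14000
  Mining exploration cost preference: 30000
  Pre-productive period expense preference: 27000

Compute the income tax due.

Regular income tax:
  55000 × 13% = 7150
  47000 × 20% = 9400
  → 16550

Alternative minimum tax:
  Adjusted income: 102000 + 14000 + 30000 + 27000 = 173000
  Less exemption 43000 → base 130000
  130000 × 14% = 18200

18200 > 16550, so the alternative minimum tax is the binding amount.

18200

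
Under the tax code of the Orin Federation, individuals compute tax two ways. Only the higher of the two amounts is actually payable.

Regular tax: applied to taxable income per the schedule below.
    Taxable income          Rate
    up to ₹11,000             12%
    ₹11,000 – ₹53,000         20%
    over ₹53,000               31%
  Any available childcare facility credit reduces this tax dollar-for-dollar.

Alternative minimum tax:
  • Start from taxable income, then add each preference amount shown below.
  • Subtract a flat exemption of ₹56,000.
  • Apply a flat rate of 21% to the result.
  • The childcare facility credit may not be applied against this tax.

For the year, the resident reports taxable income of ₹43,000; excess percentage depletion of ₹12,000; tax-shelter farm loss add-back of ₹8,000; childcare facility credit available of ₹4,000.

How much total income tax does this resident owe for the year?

₹3,720

Alternative minimum tax:
  Adjusted income: ₹43,000 + ₹12,000 + ₹8,000 = ₹63,000
  Less exemption ₹56,000 → base ₹7,000
  ₹7,000 × 21% = ₹1,470

Regular tax:
  ₹11,000 × 12% = ₹1,320
  ₹32,000 × 20% = ₹6,400
  → ₹7,720
  Less childcare facility credit ₹4,000 → ₹3,720

₹3,720 > ₹1,470, so the regular tax governs.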